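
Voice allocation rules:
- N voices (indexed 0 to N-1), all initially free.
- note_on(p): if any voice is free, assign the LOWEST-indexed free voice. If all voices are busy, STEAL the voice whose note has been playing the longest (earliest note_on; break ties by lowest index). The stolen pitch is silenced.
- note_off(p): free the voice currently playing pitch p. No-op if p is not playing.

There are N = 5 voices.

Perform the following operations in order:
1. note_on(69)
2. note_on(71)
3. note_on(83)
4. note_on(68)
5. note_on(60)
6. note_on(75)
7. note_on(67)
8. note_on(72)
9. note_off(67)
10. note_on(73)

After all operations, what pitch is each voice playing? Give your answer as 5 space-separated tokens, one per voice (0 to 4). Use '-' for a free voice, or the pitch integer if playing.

Answer: 75 73 72 68 60

Derivation:
Op 1: note_on(69): voice 0 is free -> assigned | voices=[69 - - - -]
Op 2: note_on(71): voice 1 is free -> assigned | voices=[69 71 - - -]
Op 3: note_on(83): voice 2 is free -> assigned | voices=[69 71 83 - -]
Op 4: note_on(68): voice 3 is free -> assigned | voices=[69 71 83 68 -]
Op 5: note_on(60): voice 4 is free -> assigned | voices=[69 71 83 68 60]
Op 6: note_on(75): all voices busy, STEAL voice 0 (pitch 69, oldest) -> assign | voices=[75 71 83 68 60]
Op 7: note_on(67): all voices busy, STEAL voice 1 (pitch 71, oldest) -> assign | voices=[75 67 83 68 60]
Op 8: note_on(72): all voices busy, STEAL voice 2 (pitch 83, oldest) -> assign | voices=[75 67 72 68 60]
Op 9: note_off(67): free voice 1 | voices=[75 - 72 68 60]
Op 10: note_on(73): voice 1 is free -> assigned | voices=[75 73 72 68 60]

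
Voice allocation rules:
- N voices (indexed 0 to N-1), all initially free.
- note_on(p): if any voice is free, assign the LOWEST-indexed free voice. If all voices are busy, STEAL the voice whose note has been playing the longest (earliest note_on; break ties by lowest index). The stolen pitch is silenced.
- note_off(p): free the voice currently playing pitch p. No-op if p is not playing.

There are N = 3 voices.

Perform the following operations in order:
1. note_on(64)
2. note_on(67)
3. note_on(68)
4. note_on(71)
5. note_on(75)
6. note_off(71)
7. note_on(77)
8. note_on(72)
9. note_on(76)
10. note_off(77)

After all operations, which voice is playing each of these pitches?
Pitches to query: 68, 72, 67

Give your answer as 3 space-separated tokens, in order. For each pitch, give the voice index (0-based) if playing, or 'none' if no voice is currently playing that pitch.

Answer: none 2 none

Derivation:
Op 1: note_on(64): voice 0 is free -> assigned | voices=[64 - -]
Op 2: note_on(67): voice 1 is free -> assigned | voices=[64 67 -]
Op 3: note_on(68): voice 2 is free -> assigned | voices=[64 67 68]
Op 4: note_on(71): all voices busy, STEAL voice 0 (pitch 64, oldest) -> assign | voices=[71 67 68]
Op 5: note_on(75): all voices busy, STEAL voice 1 (pitch 67, oldest) -> assign | voices=[71 75 68]
Op 6: note_off(71): free voice 0 | voices=[- 75 68]
Op 7: note_on(77): voice 0 is free -> assigned | voices=[77 75 68]
Op 8: note_on(72): all voices busy, STEAL voice 2 (pitch 68, oldest) -> assign | voices=[77 75 72]
Op 9: note_on(76): all voices busy, STEAL voice 1 (pitch 75, oldest) -> assign | voices=[77 76 72]
Op 10: note_off(77): free voice 0 | voices=[- 76 72]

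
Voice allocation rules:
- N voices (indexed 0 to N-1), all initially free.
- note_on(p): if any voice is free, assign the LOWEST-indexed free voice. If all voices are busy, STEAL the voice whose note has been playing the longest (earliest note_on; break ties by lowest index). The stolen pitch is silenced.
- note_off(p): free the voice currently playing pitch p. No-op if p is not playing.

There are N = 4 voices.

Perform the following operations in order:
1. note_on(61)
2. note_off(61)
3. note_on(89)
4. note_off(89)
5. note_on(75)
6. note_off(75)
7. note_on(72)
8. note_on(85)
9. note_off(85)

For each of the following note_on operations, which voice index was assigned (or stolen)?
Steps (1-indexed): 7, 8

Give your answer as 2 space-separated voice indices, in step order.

Answer: 0 1

Derivation:
Op 1: note_on(61): voice 0 is free -> assigned | voices=[61 - - -]
Op 2: note_off(61): free voice 0 | voices=[- - - -]
Op 3: note_on(89): voice 0 is free -> assigned | voices=[89 - - -]
Op 4: note_off(89): free voice 0 | voices=[- - - -]
Op 5: note_on(75): voice 0 is free -> assigned | voices=[75 - - -]
Op 6: note_off(75): free voice 0 | voices=[- - - -]
Op 7: note_on(72): voice 0 is free -> assigned | voices=[72 - - -]
Op 8: note_on(85): voice 1 is free -> assigned | voices=[72 85 - -]
Op 9: note_off(85): free voice 1 | voices=[72 - - -]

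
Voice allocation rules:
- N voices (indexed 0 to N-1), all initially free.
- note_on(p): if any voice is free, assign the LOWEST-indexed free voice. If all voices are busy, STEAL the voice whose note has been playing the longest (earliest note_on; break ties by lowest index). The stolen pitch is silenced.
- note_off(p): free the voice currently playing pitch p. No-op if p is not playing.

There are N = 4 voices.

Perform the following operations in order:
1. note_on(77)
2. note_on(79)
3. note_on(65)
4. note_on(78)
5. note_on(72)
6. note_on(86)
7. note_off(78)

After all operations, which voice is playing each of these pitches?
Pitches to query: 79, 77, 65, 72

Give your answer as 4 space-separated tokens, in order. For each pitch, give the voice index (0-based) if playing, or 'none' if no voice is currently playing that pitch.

Op 1: note_on(77): voice 0 is free -> assigned | voices=[77 - - -]
Op 2: note_on(79): voice 1 is free -> assigned | voices=[77 79 - -]
Op 3: note_on(65): voice 2 is free -> assigned | voices=[77 79 65 -]
Op 4: note_on(78): voice 3 is free -> assigned | voices=[77 79 65 78]
Op 5: note_on(72): all voices busy, STEAL voice 0 (pitch 77, oldest) -> assign | voices=[72 79 65 78]
Op 6: note_on(86): all voices busy, STEAL voice 1 (pitch 79, oldest) -> assign | voices=[72 86 65 78]
Op 7: note_off(78): free voice 3 | voices=[72 86 65 -]

Answer: none none 2 0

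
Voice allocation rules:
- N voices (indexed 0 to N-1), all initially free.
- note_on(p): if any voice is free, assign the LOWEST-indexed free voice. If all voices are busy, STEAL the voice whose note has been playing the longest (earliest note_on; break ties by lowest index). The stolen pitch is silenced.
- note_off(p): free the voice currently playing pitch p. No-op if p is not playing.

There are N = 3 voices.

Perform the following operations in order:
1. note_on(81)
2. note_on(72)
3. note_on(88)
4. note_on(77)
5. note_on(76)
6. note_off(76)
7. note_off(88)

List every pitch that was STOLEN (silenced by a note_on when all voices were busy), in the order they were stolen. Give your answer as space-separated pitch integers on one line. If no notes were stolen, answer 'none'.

Answer: 81 72

Derivation:
Op 1: note_on(81): voice 0 is free -> assigned | voices=[81 - -]
Op 2: note_on(72): voice 1 is free -> assigned | voices=[81 72 -]
Op 3: note_on(88): voice 2 is free -> assigned | voices=[81 72 88]
Op 4: note_on(77): all voices busy, STEAL voice 0 (pitch 81, oldest) -> assign | voices=[77 72 88]
Op 5: note_on(76): all voices busy, STEAL voice 1 (pitch 72, oldest) -> assign | voices=[77 76 88]
Op 6: note_off(76): free voice 1 | voices=[77 - 88]
Op 7: note_off(88): free voice 2 | voices=[77 - -]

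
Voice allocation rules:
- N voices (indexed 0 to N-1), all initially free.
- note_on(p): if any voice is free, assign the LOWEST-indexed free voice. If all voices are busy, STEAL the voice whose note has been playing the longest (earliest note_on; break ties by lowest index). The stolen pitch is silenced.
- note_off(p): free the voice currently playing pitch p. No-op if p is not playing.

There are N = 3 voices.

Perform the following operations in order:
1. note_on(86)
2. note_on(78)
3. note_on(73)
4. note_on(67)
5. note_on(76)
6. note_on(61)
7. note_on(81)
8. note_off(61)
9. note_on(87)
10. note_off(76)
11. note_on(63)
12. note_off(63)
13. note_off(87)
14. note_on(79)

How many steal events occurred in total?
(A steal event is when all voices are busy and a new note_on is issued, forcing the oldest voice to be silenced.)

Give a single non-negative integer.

Answer: 4

Derivation:
Op 1: note_on(86): voice 0 is free -> assigned | voices=[86 - -]
Op 2: note_on(78): voice 1 is free -> assigned | voices=[86 78 -]
Op 3: note_on(73): voice 2 is free -> assigned | voices=[86 78 73]
Op 4: note_on(67): all voices busy, STEAL voice 0 (pitch 86, oldest) -> assign | voices=[67 78 73]
Op 5: note_on(76): all voices busy, STEAL voice 1 (pitch 78, oldest) -> assign | voices=[67 76 73]
Op 6: note_on(61): all voices busy, STEAL voice 2 (pitch 73, oldest) -> assign | voices=[67 76 61]
Op 7: note_on(81): all voices busy, STEAL voice 0 (pitch 67, oldest) -> assign | voices=[81 76 61]
Op 8: note_off(61): free voice 2 | voices=[81 76 -]
Op 9: note_on(87): voice 2 is free -> assigned | voices=[81 76 87]
Op 10: note_off(76): free voice 1 | voices=[81 - 87]
Op 11: note_on(63): voice 1 is free -> assigned | voices=[81 63 87]
Op 12: note_off(63): free voice 1 | voices=[81 - 87]
Op 13: note_off(87): free voice 2 | voices=[81 - -]
Op 14: note_on(79): voice 1 is free -> assigned | voices=[81 79 -]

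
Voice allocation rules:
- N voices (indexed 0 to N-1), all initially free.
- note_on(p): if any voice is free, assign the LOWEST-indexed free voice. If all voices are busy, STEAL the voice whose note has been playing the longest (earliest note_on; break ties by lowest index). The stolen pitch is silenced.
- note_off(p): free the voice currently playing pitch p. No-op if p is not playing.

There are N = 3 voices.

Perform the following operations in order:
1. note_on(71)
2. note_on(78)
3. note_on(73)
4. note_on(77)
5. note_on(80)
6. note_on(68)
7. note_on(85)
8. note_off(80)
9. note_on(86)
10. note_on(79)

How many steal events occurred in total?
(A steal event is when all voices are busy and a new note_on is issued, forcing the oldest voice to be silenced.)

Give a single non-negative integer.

Op 1: note_on(71): voice 0 is free -> assigned | voices=[71 - -]
Op 2: note_on(78): voice 1 is free -> assigned | voices=[71 78 -]
Op 3: note_on(73): voice 2 is free -> assigned | voices=[71 78 73]
Op 4: note_on(77): all voices busy, STEAL voice 0 (pitch 71, oldest) -> assign | voices=[77 78 73]
Op 5: note_on(80): all voices busy, STEAL voice 1 (pitch 78, oldest) -> assign | voices=[77 80 73]
Op 6: note_on(68): all voices busy, STEAL voice 2 (pitch 73, oldest) -> assign | voices=[77 80 68]
Op 7: note_on(85): all voices busy, STEAL voice 0 (pitch 77, oldest) -> assign | voices=[85 80 68]
Op 8: note_off(80): free voice 1 | voices=[85 - 68]
Op 9: note_on(86): voice 1 is free -> assigned | voices=[85 86 68]
Op 10: note_on(79): all voices busy, STEAL voice 2 (pitch 68, oldest) -> assign | voices=[85 86 79]

Answer: 5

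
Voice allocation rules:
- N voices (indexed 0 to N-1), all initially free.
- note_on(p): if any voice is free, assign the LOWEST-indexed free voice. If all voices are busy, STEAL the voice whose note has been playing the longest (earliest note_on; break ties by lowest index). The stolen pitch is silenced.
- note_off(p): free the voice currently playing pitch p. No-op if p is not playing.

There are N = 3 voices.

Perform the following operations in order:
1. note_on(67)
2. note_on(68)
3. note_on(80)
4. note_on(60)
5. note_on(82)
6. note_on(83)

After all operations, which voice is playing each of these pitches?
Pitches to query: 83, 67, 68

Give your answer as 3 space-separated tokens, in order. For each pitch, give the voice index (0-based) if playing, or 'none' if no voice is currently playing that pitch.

Answer: 2 none none

Derivation:
Op 1: note_on(67): voice 0 is free -> assigned | voices=[67 - -]
Op 2: note_on(68): voice 1 is free -> assigned | voices=[67 68 -]
Op 3: note_on(80): voice 2 is free -> assigned | voices=[67 68 80]
Op 4: note_on(60): all voices busy, STEAL voice 0 (pitch 67, oldest) -> assign | voices=[60 68 80]
Op 5: note_on(82): all voices busy, STEAL voice 1 (pitch 68, oldest) -> assign | voices=[60 82 80]
Op 6: note_on(83): all voices busy, STEAL voice 2 (pitch 80, oldest) -> assign | voices=[60 82 83]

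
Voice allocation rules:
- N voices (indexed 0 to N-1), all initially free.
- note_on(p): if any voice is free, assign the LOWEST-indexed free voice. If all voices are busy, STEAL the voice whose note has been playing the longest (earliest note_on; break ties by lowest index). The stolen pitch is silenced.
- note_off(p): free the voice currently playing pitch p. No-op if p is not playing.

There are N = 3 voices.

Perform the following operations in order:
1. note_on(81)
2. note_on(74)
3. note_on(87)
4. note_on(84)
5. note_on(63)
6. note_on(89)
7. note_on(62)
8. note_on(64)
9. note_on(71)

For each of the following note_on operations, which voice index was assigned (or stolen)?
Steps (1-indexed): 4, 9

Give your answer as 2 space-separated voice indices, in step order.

Answer: 0 2

Derivation:
Op 1: note_on(81): voice 0 is free -> assigned | voices=[81 - -]
Op 2: note_on(74): voice 1 is free -> assigned | voices=[81 74 -]
Op 3: note_on(87): voice 2 is free -> assigned | voices=[81 74 87]
Op 4: note_on(84): all voices busy, STEAL voice 0 (pitch 81, oldest) -> assign | voices=[84 74 87]
Op 5: note_on(63): all voices busy, STEAL voice 1 (pitch 74, oldest) -> assign | voices=[84 63 87]
Op 6: note_on(89): all voices busy, STEAL voice 2 (pitch 87, oldest) -> assign | voices=[84 63 89]
Op 7: note_on(62): all voices busy, STEAL voice 0 (pitch 84, oldest) -> assign | voices=[62 63 89]
Op 8: note_on(64): all voices busy, STEAL voice 1 (pitch 63, oldest) -> assign | voices=[62 64 89]
Op 9: note_on(71): all voices busy, STEAL voice 2 (pitch 89, oldest) -> assign | voices=[62 64 71]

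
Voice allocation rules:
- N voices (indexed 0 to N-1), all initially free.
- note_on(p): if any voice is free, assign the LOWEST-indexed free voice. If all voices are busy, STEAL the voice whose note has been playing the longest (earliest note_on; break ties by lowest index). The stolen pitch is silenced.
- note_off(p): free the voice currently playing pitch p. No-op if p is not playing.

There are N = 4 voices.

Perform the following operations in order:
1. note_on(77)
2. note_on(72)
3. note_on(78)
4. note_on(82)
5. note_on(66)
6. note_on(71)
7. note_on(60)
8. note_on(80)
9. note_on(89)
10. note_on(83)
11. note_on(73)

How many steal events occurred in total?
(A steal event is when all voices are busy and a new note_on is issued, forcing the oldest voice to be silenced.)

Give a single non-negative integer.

Answer: 7

Derivation:
Op 1: note_on(77): voice 0 is free -> assigned | voices=[77 - - -]
Op 2: note_on(72): voice 1 is free -> assigned | voices=[77 72 - -]
Op 3: note_on(78): voice 2 is free -> assigned | voices=[77 72 78 -]
Op 4: note_on(82): voice 3 is free -> assigned | voices=[77 72 78 82]
Op 5: note_on(66): all voices busy, STEAL voice 0 (pitch 77, oldest) -> assign | voices=[66 72 78 82]
Op 6: note_on(71): all voices busy, STEAL voice 1 (pitch 72, oldest) -> assign | voices=[66 71 78 82]
Op 7: note_on(60): all voices busy, STEAL voice 2 (pitch 78, oldest) -> assign | voices=[66 71 60 82]
Op 8: note_on(80): all voices busy, STEAL voice 3 (pitch 82, oldest) -> assign | voices=[66 71 60 80]
Op 9: note_on(89): all voices busy, STEAL voice 0 (pitch 66, oldest) -> assign | voices=[89 71 60 80]
Op 10: note_on(83): all voices busy, STEAL voice 1 (pitch 71, oldest) -> assign | voices=[89 83 60 80]
Op 11: note_on(73): all voices busy, STEAL voice 2 (pitch 60, oldest) -> assign | voices=[89 83 73 80]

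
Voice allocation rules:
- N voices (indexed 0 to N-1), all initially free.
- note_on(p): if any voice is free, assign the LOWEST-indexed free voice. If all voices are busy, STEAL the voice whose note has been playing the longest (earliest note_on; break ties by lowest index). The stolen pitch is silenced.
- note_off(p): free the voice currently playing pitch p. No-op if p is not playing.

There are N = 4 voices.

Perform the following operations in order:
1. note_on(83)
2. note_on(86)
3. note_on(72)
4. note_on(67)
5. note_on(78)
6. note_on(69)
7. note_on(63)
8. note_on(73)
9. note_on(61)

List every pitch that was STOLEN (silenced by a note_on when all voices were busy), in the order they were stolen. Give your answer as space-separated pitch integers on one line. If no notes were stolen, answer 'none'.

Op 1: note_on(83): voice 0 is free -> assigned | voices=[83 - - -]
Op 2: note_on(86): voice 1 is free -> assigned | voices=[83 86 - -]
Op 3: note_on(72): voice 2 is free -> assigned | voices=[83 86 72 -]
Op 4: note_on(67): voice 3 is free -> assigned | voices=[83 86 72 67]
Op 5: note_on(78): all voices busy, STEAL voice 0 (pitch 83, oldest) -> assign | voices=[78 86 72 67]
Op 6: note_on(69): all voices busy, STEAL voice 1 (pitch 86, oldest) -> assign | voices=[78 69 72 67]
Op 7: note_on(63): all voices busy, STEAL voice 2 (pitch 72, oldest) -> assign | voices=[78 69 63 67]
Op 8: note_on(73): all voices busy, STEAL voice 3 (pitch 67, oldest) -> assign | voices=[78 69 63 73]
Op 9: note_on(61): all voices busy, STEAL voice 0 (pitch 78, oldest) -> assign | voices=[61 69 63 73]

Answer: 83 86 72 67 78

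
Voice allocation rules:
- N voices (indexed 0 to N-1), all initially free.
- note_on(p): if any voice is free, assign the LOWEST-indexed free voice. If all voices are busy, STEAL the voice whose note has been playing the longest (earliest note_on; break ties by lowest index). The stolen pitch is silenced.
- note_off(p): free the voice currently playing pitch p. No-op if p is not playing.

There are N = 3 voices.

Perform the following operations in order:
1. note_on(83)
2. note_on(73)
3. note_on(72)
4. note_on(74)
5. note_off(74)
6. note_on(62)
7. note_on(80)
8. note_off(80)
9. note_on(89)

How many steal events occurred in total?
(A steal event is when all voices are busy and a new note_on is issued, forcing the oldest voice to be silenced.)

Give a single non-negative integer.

Op 1: note_on(83): voice 0 is free -> assigned | voices=[83 - -]
Op 2: note_on(73): voice 1 is free -> assigned | voices=[83 73 -]
Op 3: note_on(72): voice 2 is free -> assigned | voices=[83 73 72]
Op 4: note_on(74): all voices busy, STEAL voice 0 (pitch 83, oldest) -> assign | voices=[74 73 72]
Op 5: note_off(74): free voice 0 | voices=[- 73 72]
Op 6: note_on(62): voice 0 is free -> assigned | voices=[62 73 72]
Op 7: note_on(80): all voices busy, STEAL voice 1 (pitch 73, oldest) -> assign | voices=[62 80 72]
Op 8: note_off(80): free voice 1 | voices=[62 - 72]
Op 9: note_on(89): voice 1 is free -> assigned | voices=[62 89 72]

Answer: 2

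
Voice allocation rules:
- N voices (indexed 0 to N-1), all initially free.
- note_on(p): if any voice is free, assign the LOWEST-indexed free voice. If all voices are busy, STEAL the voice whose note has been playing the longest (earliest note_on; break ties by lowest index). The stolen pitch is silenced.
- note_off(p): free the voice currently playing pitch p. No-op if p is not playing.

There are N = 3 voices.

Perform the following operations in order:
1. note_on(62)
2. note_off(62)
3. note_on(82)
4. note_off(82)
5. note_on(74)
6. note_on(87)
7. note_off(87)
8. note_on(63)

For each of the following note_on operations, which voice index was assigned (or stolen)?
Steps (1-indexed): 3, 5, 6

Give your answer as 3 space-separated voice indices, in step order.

Op 1: note_on(62): voice 0 is free -> assigned | voices=[62 - -]
Op 2: note_off(62): free voice 0 | voices=[- - -]
Op 3: note_on(82): voice 0 is free -> assigned | voices=[82 - -]
Op 4: note_off(82): free voice 0 | voices=[- - -]
Op 5: note_on(74): voice 0 is free -> assigned | voices=[74 - -]
Op 6: note_on(87): voice 1 is free -> assigned | voices=[74 87 -]
Op 7: note_off(87): free voice 1 | voices=[74 - -]
Op 8: note_on(63): voice 1 is free -> assigned | voices=[74 63 -]

Answer: 0 0 1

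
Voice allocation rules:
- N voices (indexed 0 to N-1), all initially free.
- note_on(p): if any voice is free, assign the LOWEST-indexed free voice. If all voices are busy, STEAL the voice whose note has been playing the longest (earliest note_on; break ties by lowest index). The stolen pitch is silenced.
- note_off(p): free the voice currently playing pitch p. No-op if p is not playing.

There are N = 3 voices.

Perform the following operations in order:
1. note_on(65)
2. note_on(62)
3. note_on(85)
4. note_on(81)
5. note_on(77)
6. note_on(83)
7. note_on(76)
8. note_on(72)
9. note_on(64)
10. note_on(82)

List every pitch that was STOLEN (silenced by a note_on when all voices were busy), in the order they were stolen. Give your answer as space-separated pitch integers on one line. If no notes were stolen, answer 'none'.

Op 1: note_on(65): voice 0 is free -> assigned | voices=[65 - -]
Op 2: note_on(62): voice 1 is free -> assigned | voices=[65 62 -]
Op 3: note_on(85): voice 2 is free -> assigned | voices=[65 62 85]
Op 4: note_on(81): all voices busy, STEAL voice 0 (pitch 65, oldest) -> assign | voices=[81 62 85]
Op 5: note_on(77): all voices busy, STEAL voice 1 (pitch 62, oldest) -> assign | voices=[81 77 85]
Op 6: note_on(83): all voices busy, STEAL voice 2 (pitch 85, oldest) -> assign | voices=[81 77 83]
Op 7: note_on(76): all voices busy, STEAL voice 0 (pitch 81, oldest) -> assign | voices=[76 77 83]
Op 8: note_on(72): all voices busy, STEAL voice 1 (pitch 77, oldest) -> assign | voices=[76 72 83]
Op 9: note_on(64): all voices busy, STEAL voice 2 (pitch 83, oldest) -> assign | voices=[76 72 64]
Op 10: note_on(82): all voices busy, STEAL voice 0 (pitch 76, oldest) -> assign | voices=[82 72 64]

Answer: 65 62 85 81 77 83 76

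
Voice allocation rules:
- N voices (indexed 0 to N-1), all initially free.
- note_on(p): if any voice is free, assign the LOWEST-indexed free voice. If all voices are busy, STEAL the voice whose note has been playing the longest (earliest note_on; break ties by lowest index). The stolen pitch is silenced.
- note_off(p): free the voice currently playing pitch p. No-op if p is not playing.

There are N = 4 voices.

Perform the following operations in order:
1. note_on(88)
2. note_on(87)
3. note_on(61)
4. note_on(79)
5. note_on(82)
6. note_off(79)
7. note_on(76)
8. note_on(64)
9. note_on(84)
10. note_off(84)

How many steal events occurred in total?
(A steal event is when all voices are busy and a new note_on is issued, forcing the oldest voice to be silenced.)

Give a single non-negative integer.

Answer: 3

Derivation:
Op 1: note_on(88): voice 0 is free -> assigned | voices=[88 - - -]
Op 2: note_on(87): voice 1 is free -> assigned | voices=[88 87 - -]
Op 3: note_on(61): voice 2 is free -> assigned | voices=[88 87 61 -]
Op 4: note_on(79): voice 3 is free -> assigned | voices=[88 87 61 79]
Op 5: note_on(82): all voices busy, STEAL voice 0 (pitch 88, oldest) -> assign | voices=[82 87 61 79]
Op 6: note_off(79): free voice 3 | voices=[82 87 61 -]
Op 7: note_on(76): voice 3 is free -> assigned | voices=[82 87 61 76]
Op 8: note_on(64): all voices busy, STEAL voice 1 (pitch 87, oldest) -> assign | voices=[82 64 61 76]
Op 9: note_on(84): all voices busy, STEAL voice 2 (pitch 61, oldest) -> assign | voices=[82 64 84 76]
Op 10: note_off(84): free voice 2 | voices=[82 64 - 76]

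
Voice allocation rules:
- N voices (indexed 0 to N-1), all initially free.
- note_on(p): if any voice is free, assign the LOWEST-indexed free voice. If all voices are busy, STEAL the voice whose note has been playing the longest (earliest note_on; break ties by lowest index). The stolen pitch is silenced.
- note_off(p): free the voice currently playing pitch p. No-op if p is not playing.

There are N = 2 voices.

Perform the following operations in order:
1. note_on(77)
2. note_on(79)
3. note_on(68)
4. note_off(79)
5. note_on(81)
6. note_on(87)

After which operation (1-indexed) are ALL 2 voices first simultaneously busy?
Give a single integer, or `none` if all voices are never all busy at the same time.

Op 1: note_on(77): voice 0 is free -> assigned | voices=[77 -]
Op 2: note_on(79): voice 1 is free -> assigned | voices=[77 79]
Op 3: note_on(68): all voices busy, STEAL voice 0 (pitch 77, oldest) -> assign | voices=[68 79]
Op 4: note_off(79): free voice 1 | voices=[68 -]
Op 5: note_on(81): voice 1 is free -> assigned | voices=[68 81]
Op 6: note_on(87): all voices busy, STEAL voice 0 (pitch 68, oldest) -> assign | voices=[87 81]

Answer: 2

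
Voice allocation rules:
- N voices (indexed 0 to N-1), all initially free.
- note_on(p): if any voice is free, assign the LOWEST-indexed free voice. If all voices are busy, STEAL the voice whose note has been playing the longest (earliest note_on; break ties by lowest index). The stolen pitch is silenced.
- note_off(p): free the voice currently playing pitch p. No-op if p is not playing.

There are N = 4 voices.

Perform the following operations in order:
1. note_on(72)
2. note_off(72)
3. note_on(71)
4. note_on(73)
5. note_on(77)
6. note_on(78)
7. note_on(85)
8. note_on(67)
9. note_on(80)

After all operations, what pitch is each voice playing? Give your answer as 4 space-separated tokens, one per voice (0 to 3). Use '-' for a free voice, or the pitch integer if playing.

Op 1: note_on(72): voice 0 is free -> assigned | voices=[72 - - -]
Op 2: note_off(72): free voice 0 | voices=[- - - -]
Op 3: note_on(71): voice 0 is free -> assigned | voices=[71 - - -]
Op 4: note_on(73): voice 1 is free -> assigned | voices=[71 73 - -]
Op 5: note_on(77): voice 2 is free -> assigned | voices=[71 73 77 -]
Op 6: note_on(78): voice 3 is free -> assigned | voices=[71 73 77 78]
Op 7: note_on(85): all voices busy, STEAL voice 0 (pitch 71, oldest) -> assign | voices=[85 73 77 78]
Op 8: note_on(67): all voices busy, STEAL voice 1 (pitch 73, oldest) -> assign | voices=[85 67 77 78]
Op 9: note_on(80): all voices busy, STEAL voice 2 (pitch 77, oldest) -> assign | voices=[85 67 80 78]

Answer: 85 67 80 78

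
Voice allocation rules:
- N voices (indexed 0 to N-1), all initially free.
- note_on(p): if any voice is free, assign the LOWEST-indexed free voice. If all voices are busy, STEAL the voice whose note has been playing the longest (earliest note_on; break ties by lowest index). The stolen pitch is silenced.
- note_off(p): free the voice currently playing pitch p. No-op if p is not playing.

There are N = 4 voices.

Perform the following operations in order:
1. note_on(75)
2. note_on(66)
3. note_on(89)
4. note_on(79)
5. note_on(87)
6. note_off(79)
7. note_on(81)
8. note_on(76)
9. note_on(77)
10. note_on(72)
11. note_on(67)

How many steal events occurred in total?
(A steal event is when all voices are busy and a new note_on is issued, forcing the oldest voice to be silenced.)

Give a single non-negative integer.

Answer: 5

Derivation:
Op 1: note_on(75): voice 0 is free -> assigned | voices=[75 - - -]
Op 2: note_on(66): voice 1 is free -> assigned | voices=[75 66 - -]
Op 3: note_on(89): voice 2 is free -> assigned | voices=[75 66 89 -]
Op 4: note_on(79): voice 3 is free -> assigned | voices=[75 66 89 79]
Op 5: note_on(87): all voices busy, STEAL voice 0 (pitch 75, oldest) -> assign | voices=[87 66 89 79]
Op 6: note_off(79): free voice 3 | voices=[87 66 89 -]
Op 7: note_on(81): voice 3 is free -> assigned | voices=[87 66 89 81]
Op 8: note_on(76): all voices busy, STEAL voice 1 (pitch 66, oldest) -> assign | voices=[87 76 89 81]
Op 9: note_on(77): all voices busy, STEAL voice 2 (pitch 89, oldest) -> assign | voices=[87 76 77 81]
Op 10: note_on(72): all voices busy, STEAL voice 0 (pitch 87, oldest) -> assign | voices=[72 76 77 81]
Op 11: note_on(67): all voices busy, STEAL voice 3 (pitch 81, oldest) -> assign | voices=[72 76 77 67]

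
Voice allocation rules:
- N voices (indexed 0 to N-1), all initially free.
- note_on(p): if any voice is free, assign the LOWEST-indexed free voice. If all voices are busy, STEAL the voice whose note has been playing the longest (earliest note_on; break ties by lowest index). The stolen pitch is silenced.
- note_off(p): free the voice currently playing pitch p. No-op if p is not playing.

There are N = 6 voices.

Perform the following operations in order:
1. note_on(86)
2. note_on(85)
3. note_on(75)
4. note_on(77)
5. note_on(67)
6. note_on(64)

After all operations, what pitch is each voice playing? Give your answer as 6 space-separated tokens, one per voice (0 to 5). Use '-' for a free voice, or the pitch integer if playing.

Op 1: note_on(86): voice 0 is free -> assigned | voices=[86 - - - - -]
Op 2: note_on(85): voice 1 is free -> assigned | voices=[86 85 - - - -]
Op 3: note_on(75): voice 2 is free -> assigned | voices=[86 85 75 - - -]
Op 4: note_on(77): voice 3 is free -> assigned | voices=[86 85 75 77 - -]
Op 5: note_on(67): voice 4 is free -> assigned | voices=[86 85 75 77 67 -]
Op 6: note_on(64): voice 5 is free -> assigned | voices=[86 85 75 77 67 64]

Answer: 86 85 75 77 67 64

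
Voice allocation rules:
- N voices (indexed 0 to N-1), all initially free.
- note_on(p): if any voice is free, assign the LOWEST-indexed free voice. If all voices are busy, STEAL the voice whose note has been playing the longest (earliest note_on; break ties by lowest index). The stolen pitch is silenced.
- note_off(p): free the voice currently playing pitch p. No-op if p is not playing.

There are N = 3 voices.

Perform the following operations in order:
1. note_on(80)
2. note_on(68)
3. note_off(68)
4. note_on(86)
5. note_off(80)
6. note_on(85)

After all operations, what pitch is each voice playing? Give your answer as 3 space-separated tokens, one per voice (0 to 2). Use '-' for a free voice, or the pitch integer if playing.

Answer: 85 86 -

Derivation:
Op 1: note_on(80): voice 0 is free -> assigned | voices=[80 - -]
Op 2: note_on(68): voice 1 is free -> assigned | voices=[80 68 -]
Op 3: note_off(68): free voice 1 | voices=[80 - -]
Op 4: note_on(86): voice 1 is free -> assigned | voices=[80 86 -]
Op 5: note_off(80): free voice 0 | voices=[- 86 -]
Op 6: note_on(85): voice 0 is free -> assigned | voices=[85 86 -]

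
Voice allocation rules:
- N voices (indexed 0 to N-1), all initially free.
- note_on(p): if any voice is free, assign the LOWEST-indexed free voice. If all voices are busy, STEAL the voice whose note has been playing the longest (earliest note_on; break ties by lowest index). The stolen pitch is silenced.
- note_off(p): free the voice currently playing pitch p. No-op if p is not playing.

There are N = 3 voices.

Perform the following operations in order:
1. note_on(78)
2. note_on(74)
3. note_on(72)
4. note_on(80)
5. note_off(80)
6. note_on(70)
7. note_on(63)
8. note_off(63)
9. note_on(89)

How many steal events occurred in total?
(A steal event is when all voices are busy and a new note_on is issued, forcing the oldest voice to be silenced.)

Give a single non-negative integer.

Answer: 2

Derivation:
Op 1: note_on(78): voice 0 is free -> assigned | voices=[78 - -]
Op 2: note_on(74): voice 1 is free -> assigned | voices=[78 74 -]
Op 3: note_on(72): voice 2 is free -> assigned | voices=[78 74 72]
Op 4: note_on(80): all voices busy, STEAL voice 0 (pitch 78, oldest) -> assign | voices=[80 74 72]
Op 5: note_off(80): free voice 0 | voices=[- 74 72]
Op 6: note_on(70): voice 0 is free -> assigned | voices=[70 74 72]
Op 7: note_on(63): all voices busy, STEAL voice 1 (pitch 74, oldest) -> assign | voices=[70 63 72]
Op 8: note_off(63): free voice 1 | voices=[70 - 72]
Op 9: note_on(89): voice 1 is free -> assigned | voices=[70 89 72]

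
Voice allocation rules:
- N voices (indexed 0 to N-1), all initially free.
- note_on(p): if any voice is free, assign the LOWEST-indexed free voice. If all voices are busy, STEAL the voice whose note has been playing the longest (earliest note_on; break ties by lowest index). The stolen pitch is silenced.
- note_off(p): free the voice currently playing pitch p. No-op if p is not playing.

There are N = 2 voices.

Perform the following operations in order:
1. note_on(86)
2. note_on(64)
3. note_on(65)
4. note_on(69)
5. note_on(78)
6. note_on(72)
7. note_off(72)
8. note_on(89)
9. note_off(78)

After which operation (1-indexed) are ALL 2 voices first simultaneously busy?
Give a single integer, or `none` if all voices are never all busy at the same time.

Answer: 2

Derivation:
Op 1: note_on(86): voice 0 is free -> assigned | voices=[86 -]
Op 2: note_on(64): voice 1 is free -> assigned | voices=[86 64]
Op 3: note_on(65): all voices busy, STEAL voice 0 (pitch 86, oldest) -> assign | voices=[65 64]
Op 4: note_on(69): all voices busy, STEAL voice 1 (pitch 64, oldest) -> assign | voices=[65 69]
Op 5: note_on(78): all voices busy, STEAL voice 0 (pitch 65, oldest) -> assign | voices=[78 69]
Op 6: note_on(72): all voices busy, STEAL voice 1 (pitch 69, oldest) -> assign | voices=[78 72]
Op 7: note_off(72): free voice 1 | voices=[78 -]
Op 8: note_on(89): voice 1 is free -> assigned | voices=[78 89]
Op 9: note_off(78): free voice 0 | voices=[- 89]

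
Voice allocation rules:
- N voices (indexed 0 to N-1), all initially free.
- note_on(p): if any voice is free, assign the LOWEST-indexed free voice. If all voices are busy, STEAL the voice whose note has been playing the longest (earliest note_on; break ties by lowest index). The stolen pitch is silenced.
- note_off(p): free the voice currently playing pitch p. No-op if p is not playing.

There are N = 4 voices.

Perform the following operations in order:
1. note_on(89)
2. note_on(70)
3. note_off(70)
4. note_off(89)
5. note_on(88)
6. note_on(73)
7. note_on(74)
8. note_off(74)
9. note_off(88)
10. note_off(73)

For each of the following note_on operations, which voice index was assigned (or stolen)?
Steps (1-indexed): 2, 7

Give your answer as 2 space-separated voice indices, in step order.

Answer: 1 2

Derivation:
Op 1: note_on(89): voice 0 is free -> assigned | voices=[89 - - -]
Op 2: note_on(70): voice 1 is free -> assigned | voices=[89 70 - -]
Op 3: note_off(70): free voice 1 | voices=[89 - - -]
Op 4: note_off(89): free voice 0 | voices=[- - - -]
Op 5: note_on(88): voice 0 is free -> assigned | voices=[88 - - -]
Op 6: note_on(73): voice 1 is free -> assigned | voices=[88 73 - -]
Op 7: note_on(74): voice 2 is free -> assigned | voices=[88 73 74 -]
Op 8: note_off(74): free voice 2 | voices=[88 73 - -]
Op 9: note_off(88): free voice 0 | voices=[- 73 - -]
Op 10: note_off(73): free voice 1 | voices=[- - - -]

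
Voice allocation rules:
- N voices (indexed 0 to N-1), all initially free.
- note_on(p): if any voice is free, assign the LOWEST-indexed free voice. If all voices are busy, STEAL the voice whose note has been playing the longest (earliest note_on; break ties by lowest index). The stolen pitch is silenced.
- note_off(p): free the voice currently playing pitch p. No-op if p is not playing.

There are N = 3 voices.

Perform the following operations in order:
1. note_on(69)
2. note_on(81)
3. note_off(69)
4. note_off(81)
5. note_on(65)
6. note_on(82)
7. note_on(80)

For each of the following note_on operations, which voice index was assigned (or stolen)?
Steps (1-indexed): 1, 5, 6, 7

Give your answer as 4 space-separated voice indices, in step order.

Op 1: note_on(69): voice 0 is free -> assigned | voices=[69 - -]
Op 2: note_on(81): voice 1 is free -> assigned | voices=[69 81 -]
Op 3: note_off(69): free voice 0 | voices=[- 81 -]
Op 4: note_off(81): free voice 1 | voices=[- - -]
Op 5: note_on(65): voice 0 is free -> assigned | voices=[65 - -]
Op 6: note_on(82): voice 1 is free -> assigned | voices=[65 82 -]
Op 7: note_on(80): voice 2 is free -> assigned | voices=[65 82 80]

Answer: 0 0 1 2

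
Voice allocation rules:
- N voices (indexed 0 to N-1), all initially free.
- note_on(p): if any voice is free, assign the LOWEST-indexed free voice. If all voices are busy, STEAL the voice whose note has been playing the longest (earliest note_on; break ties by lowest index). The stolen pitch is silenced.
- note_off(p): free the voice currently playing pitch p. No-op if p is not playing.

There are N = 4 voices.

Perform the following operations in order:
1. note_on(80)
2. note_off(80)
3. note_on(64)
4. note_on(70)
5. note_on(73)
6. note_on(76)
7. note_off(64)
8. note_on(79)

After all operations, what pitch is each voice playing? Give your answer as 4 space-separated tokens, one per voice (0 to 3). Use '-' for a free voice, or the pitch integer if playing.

Op 1: note_on(80): voice 0 is free -> assigned | voices=[80 - - -]
Op 2: note_off(80): free voice 0 | voices=[- - - -]
Op 3: note_on(64): voice 0 is free -> assigned | voices=[64 - - -]
Op 4: note_on(70): voice 1 is free -> assigned | voices=[64 70 - -]
Op 5: note_on(73): voice 2 is free -> assigned | voices=[64 70 73 -]
Op 6: note_on(76): voice 3 is free -> assigned | voices=[64 70 73 76]
Op 7: note_off(64): free voice 0 | voices=[- 70 73 76]
Op 8: note_on(79): voice 0 is free -> assigned | voices=[79 70 73 76]

Answer: 79 70 73 76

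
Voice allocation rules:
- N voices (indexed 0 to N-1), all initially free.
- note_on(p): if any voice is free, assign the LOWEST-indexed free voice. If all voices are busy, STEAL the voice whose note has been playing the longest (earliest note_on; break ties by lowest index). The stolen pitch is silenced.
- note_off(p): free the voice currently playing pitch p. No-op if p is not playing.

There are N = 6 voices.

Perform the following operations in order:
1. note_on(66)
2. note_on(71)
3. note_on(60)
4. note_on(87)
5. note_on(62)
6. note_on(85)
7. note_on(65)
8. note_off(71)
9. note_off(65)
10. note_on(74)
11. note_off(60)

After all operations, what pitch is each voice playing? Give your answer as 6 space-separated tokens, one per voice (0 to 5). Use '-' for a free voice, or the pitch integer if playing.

Answer: 74 - - 87 62 85

Derivation:
Op 1: note_on(66): voice 0 is free -> assigned | voices=[66 - - - - -]
Op 2: note_on(71): voice 1 is free -> assigned | voices=[66 71 - - - -]
Op 3: note_on(60): voice 2 is free -> assigned | voices=[66 71 60 - - -]
Op 4: note_on(87): voice 3 is free -> assigned | voices=[66 71 60 87 - -]
Op 5: note_on(62): voice 4 is free -> assigned | voices=[66 71 60 87 62 -]
Op 6: note_on(85): voice 5 is free -> assigned | voices=[66 71 60 87 62 85]
Op 7: note_on(65): all voices busy, STEAL voice 0 (pitch 66, oldest) -> assign | voices=[65 71 60 87 62 85]
Op 8: note_off(71): free voice 1 | voices=[65 - 60 87 62 85]
Op 9: note_off(65): free voice 0 | voices=[- - 60 87 62 85]
Op 10: note_on(74): voice 0 is free -> assigned | voices=[74 - 60 87 62 85]
Op 11: note_off(60): free voice 2 | voices=[74 - - 87 62 85]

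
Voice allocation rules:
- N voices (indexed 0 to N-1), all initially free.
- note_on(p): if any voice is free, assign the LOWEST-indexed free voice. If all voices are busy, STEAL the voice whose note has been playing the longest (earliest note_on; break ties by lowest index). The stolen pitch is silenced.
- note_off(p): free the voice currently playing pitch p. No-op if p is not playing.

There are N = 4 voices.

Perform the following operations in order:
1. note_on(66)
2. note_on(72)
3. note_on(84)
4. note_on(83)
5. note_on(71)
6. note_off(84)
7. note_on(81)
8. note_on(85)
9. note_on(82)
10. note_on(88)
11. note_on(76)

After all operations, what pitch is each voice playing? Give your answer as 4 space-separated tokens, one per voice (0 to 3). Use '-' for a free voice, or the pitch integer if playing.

Answer: 88 85 76 82

Derivation:
Op 1: note_on(66): voice 0 is free -> assigned | voices=[66 - - -]
Op 2: note_on(72): voice 1 is free -> assigned | voices=[66 72 - -]
Op 3: note_on(84): voice 2 is free -> assigned | voices=[66 72 84 -]
Op 4: note_on(83): voice 3 is free -> assigned | voices=[66 72 84 83]
Op 5: note_on(71): all voices busy, STEAL voice 0 (pitch 66, oldest) -> assign | voices=[71 72 84 83]
Op 6: note_off(84): free voice 2 | voices=[71 72 - 83]
Op 7: note_on(81): voice 2 is free -> assigned | voices=[71 72 81 83]
Op 8: note_on(85): all voices busy, STEAL voice 1 (pitch 72, oldest) -> assign | voices=[71 85 81 83]
Op 9: note_on(82): all voices busy, STEAL voice 3 (pitch 83, oldest) -> assign | voices=[71 85 81 82]
Op 10: note_on(88): all voices busy, STEAL voice 0 (pitch 71, oldest) -> assign | voices=[88 85 81 82]
Op 11: note_on(76): all voices busy, STEAL voice 2 (pitch 81, oldest) -> assign | voices=[88 85 76 82]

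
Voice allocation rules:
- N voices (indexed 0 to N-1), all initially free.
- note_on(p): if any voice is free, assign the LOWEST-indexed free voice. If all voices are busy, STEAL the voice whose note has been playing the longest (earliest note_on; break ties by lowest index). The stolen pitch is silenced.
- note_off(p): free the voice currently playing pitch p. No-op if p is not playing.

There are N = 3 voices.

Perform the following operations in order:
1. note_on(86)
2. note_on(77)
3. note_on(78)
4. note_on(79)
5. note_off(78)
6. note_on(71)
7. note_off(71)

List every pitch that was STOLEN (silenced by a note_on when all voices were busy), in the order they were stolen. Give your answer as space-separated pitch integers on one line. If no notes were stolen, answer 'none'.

Answer: 86

Derivation:
Op 1: note_on(86): voice 0 is free -> assigned | voices=[86 - -]
Op 2: note_on(77): voice 1 is free -> assigned | voices=[86 77 -]
Op 3: note_on(78): voice 2 is free -> assigned | voices=[86 77 78]
Op 4: note_on(79): all voices busy, STEAL voice 0 (pitch 86, oldest) -> assign | voices=[79 77 78]
Op 5: note_off(78): free voice 2 | voices=[79 77 -]
Op 6: note_on(71): voice 2 is free -> assigned | voices=[79 77 71]
Op 7: note_off(71): free voice 2 | voices=[79 77 -]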